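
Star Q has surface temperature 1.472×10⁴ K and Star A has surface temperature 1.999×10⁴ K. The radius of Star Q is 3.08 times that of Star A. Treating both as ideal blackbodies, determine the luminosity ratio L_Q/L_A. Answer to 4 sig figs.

L_Q/L_A ≈ 2.789

L ∝ R²T⁴, so L_Q/L_A = (R_Q/R_A)²(T_Q/T_A)⁴ = (3.08)² × (1.472×10⁴/1.999×10⁴)⁴ = 9.4864 × 0.294022 = 2.789.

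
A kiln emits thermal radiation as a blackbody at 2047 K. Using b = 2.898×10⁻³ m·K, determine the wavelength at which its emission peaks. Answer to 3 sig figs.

Wien's displacement law: λ_max = b/T = (2.898×10⁻³ m·K)/(2047 K) = 1.416×10⁻⁶ m.
That is 1.42 μm, in the infrared range.

λ_max ≈ 1.42 μm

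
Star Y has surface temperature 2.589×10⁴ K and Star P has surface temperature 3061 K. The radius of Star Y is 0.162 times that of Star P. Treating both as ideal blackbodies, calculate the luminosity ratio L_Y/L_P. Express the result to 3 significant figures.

L_Y/L_P ≈ 134

L ∝ R²T⁴, so L_Y/L_P = (R_Y/R_P)²(T_Y/T_P)⁴ = (0.162)² × (2.589×10⁴/3061)⁴ = 0.026244 × 5117.70 = 134.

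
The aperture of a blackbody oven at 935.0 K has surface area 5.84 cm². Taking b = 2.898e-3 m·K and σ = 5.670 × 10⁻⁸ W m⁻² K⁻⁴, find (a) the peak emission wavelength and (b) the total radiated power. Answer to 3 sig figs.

(a) λ_max = b/T = 2.898×10⁻³/935.0 = 3.099×10⁻⁶ m = 3.10 μm.
Area A = 5.84 cm² = 5.84×10⁻⁴ m².
(b) P = σAT⁴ = 5.670×10⁻⁸×5.84×10⁻⁴×(935.0)⁴ = 25.3 W.

λ_max ≈ 3.10 μm; P ≈ 25.3 W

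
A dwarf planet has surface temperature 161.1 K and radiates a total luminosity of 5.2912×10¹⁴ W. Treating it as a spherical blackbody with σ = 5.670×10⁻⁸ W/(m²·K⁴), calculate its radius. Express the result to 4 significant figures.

L = 4πR²σT⁴ ⇒ R = √(L/(4πσT⁴)).
σT⁴ = 38.1914 W/m², so R = √(5.2912×10¹⁴/(4π×38.1914)) = 1.050×10⁶ m.

R ≈ 1.050×10⁶ m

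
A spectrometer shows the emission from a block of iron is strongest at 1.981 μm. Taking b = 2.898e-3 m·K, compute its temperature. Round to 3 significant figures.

T ≈ 1.46×10³ K

Wien's law gives T = b/λ_max = (2.898×10⁻³ m·K)/(1.981×10⁻⁶ m) = 1.46×10³ K.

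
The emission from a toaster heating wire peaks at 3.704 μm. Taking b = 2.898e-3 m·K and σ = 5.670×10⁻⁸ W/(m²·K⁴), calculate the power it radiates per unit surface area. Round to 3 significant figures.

I ≈ 2.12×10⁴ W/m²

Wien's law: T = b/λ_max = 2.898×10⁻³/3.704×10⁻⁶ = 782.397 K.
Then I = σT⁴ = 5.670×10⁻⁸×(782.397)⁴ = 2.12×10⁴ W/m².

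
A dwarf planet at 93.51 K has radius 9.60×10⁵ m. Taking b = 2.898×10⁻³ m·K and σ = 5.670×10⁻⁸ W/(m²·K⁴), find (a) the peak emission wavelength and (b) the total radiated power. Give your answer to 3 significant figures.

(a) λ_max = b/T = 2.898×10⁻³/93.51 = 3.099×10⁻⁵ m = 31.0 μm.
Surface area A = 4πR² = 4π(9.60×10⁵ m)² = 1.15812×10¹³ m².
(b) P = σAT⁴ = 5.670×10⁻⁸×1.15812×10¹³×(93.51)⁴ = 5.02×10¹³ W.

λ_max ≈ 31.0 μm; P ≈ 5.02×10¹³ W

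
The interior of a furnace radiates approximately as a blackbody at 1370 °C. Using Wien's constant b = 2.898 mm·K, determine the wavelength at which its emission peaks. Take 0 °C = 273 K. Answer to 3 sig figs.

λ_max ≈ 1.76 μm

T = 1370 °C + 273 = 1643 K.
Wien's displacement law: λ_max = b/T = (2.898×10⁻³ m·K)/(1643 K) = 1.764×10⁻⁶ m.
That is 1.76 μm, in the infrared range.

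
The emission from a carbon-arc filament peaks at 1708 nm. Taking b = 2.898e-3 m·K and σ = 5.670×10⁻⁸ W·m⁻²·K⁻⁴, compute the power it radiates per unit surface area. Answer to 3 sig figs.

I ≈ 4.70×10⁵ W/m²

Wien's law: T = b/λ_max = 2.898×10⁻³/1.708×10⁻⁶ = 1696.72 K.
Then I = σT⁴ = 5.670×10⁻⁸×(1696.72)⁴ = 4.70×10⁵ W/m².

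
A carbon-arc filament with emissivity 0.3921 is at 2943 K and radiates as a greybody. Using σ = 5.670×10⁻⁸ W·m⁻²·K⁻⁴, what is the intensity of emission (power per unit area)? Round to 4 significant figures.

I ≈ 1.668×10⁶ W/m²

Stefan–Boltzmann: I = εσT⁴ = 0.3921 × 5.670×10⁻⁸ × (2943)⁴ = 1.668×10⁶ W/m².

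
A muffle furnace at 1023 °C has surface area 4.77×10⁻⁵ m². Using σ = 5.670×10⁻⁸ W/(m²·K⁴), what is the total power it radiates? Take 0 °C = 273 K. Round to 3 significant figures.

P ≈ 7.63 W

T = 1023 °C + 273 = 1296 K.
Area A = 4.77×10⁻⁵ m².
P = σAT⁴ = 5.670×10⁻⁸ × 4.77×10⁻⁵ × (1296)⁴ = 7.63 W.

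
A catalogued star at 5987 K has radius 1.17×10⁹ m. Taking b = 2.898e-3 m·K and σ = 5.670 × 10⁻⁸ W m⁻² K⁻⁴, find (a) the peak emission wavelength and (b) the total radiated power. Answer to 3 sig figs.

(a) λ_max = b/T = 2.898×10⁻³/5987 = 4.840×10⁻⁷ m = 0.484 μm.
Surface area A = 4πR² = 4π(1.17×10⁹ m)² = 1.72021×10¹⁹ m².
(b) P = σAT⁴ = 5.670×10⁻⁸×1.72021×10¹⁹×(5987)⁴ = 1.25×10²⁷ W.

λ_max ≈ 0.484 μm; P ≈ 1.25×10²⁷ W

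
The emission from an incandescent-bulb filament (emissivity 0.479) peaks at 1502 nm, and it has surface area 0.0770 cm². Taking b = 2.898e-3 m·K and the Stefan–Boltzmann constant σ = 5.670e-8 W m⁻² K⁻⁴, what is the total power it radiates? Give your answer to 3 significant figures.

Wien's law: T = b/λ_max = 2.898×10⁻³/1.502×10⁻⁶ = 1929.43 K.
Area A = 0.0770 cm² = 7.70×10⁻⁶ m².
Then P = εσAT⁴ = 0.479×5.670×10⁻⁸×7.70×10⁻⁶×(1929.43)⁴ = 2.90 W.

P ≈ 2.90 W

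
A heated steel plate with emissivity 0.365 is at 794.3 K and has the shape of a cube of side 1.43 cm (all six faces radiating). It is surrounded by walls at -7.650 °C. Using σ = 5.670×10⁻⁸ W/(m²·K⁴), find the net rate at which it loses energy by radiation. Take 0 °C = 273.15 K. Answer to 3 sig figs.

Net loss ≈ 9.98 W

Surroundings: T = -7.650 °C + 273.15 = 265.500 K.
Area A = 6s² = 6×(0.0143 m)² = 1.22694×10⁻³ m².
Net radiated power P_net = εσA(T⁴ − T₀⁴) = 0.365×5.670×10⁻⁸×1.22694×10⁻³×(794.3⁴ − 265.500⁴).
T⁴ − T₀⁴ = 3.98051×10¹¹ − 4.96888×10⁹ = 3.93082×10¹¹ K⁴, so P_net = 9.98 W.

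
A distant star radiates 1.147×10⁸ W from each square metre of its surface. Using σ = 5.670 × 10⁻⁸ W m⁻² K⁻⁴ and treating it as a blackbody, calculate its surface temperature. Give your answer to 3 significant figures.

T ≈ 6.71×10³ K

I = σT⁴, so T = (I/σ)^(1/4) = (1.147×10⁸/(5.670×10⁻⁸))^(1/4) = 6.71×10³ K.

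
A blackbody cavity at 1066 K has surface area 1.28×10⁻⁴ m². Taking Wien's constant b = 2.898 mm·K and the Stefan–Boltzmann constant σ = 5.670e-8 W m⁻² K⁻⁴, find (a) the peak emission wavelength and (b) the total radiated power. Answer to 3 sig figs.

(a) λ_max = b/T = 2.898×10⁻³/1066 = 2.719×10⁻⁶ m = 2.72 μm.
Area A = 1.28×10⁻⁴ m².
(b) P = σAT⁴ = 5.670×10⁻⁸×1.28×10⁻⁴×(1066)⁴ = 9.37 W.

λ_max ≈ 2.72 μm; P ≈ 9.37 W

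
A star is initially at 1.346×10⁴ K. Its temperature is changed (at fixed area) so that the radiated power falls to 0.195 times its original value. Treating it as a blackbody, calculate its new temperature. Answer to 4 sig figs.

P ∝ T⁴, so T₂/T₁ = (P₂/P₁)^(1/4) = (0.195)^(1/4) = 0.664521.
T₂ = 1.346×10⁴ × 0.664521 = 8944 K.

T₂ ≈ 8944 K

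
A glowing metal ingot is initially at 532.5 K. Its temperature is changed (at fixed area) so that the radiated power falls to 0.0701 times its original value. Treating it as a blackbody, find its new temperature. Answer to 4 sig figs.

P ∝ T⁴, so T₂/T₁ = (P₂/P₁)^(1/4) = (0.0701)^(1/4) = 0.514552.
T₂ = 532.5 × 0.514552 = 274.0 K.

T₂ ≈ 274.0 K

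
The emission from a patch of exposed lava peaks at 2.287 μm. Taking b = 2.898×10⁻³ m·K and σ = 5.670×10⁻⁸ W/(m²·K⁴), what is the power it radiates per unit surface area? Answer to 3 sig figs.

Wien's law: T = b/λ_max = 2.898×10⁻³/2.287×10⁻⁶ = 1267.16 K.
Then I = σT⁴ = 5.670×10⁻⁸×(1267.16)⁴ = 1.46×10⁵ W/m².

I ≈ 1.46×10⁵ W/m²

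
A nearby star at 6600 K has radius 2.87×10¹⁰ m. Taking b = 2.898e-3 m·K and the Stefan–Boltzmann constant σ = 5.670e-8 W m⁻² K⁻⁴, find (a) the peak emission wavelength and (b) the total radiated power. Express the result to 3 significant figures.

(a) λ_max = b/T = 2.898×10⁻³/6600 = 4.391×10⁻⁷ m = 439 nm.
Surface area A = 4πR² = 4π(2.87×10¹⁰ m)² = 1.03508×10²² m².
(b) P = σAT⁴ = 5.670×10⁻⁸×1.03508×10²²×(6600)⁴ = 1.11×10³⁰ W.

λ_max ≈ 439 nm; P ≈ 1.11×10³⁰ W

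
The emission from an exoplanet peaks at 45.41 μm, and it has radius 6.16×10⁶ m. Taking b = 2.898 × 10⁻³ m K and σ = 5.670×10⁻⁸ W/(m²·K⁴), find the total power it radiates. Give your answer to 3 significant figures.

P ≈ 4.48×10¹⁴ W

Wien's law: T = b/λ_max = 2.898×10⁻³/4.541×10⁻⁵ = 63.8185 K.
Surface area A = 4πR² = 4π(6.16×10⁶ m)² = 4.76838×10¹⁴ m².
Then P = σAT⁴ = 5.670×10⁻⁸×4.76838×10¹⁴×(63.8185)⁴ = 4.48×10¹⁴ W.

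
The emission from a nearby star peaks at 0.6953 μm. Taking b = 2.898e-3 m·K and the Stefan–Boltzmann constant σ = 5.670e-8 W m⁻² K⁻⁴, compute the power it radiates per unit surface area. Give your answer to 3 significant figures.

I ≈ 1.71×10⁷ W/m²

Wien's law: T = b/λ_max = 2.898×10⁻³/6.953×10⁻⁷ = 4167.99 K.
Then I = σT⁴ = 5.670×10⁻⁸×(4167.99)⁴ = 1.71×10⁷ W/m².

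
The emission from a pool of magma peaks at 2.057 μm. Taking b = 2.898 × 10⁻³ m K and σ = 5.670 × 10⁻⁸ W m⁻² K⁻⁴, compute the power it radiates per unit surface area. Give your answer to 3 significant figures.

Wien's law: T = b/λ_max = 2.898×10⁻³/2.057×10⁻⁶ = 1408.85 K.
Then I = σT⁴ = 5.670×10⁻⁸×(1408.85)⁴ = 2.23×10⁵ W/m².

I ≈ 2.23×10⁵ W/m²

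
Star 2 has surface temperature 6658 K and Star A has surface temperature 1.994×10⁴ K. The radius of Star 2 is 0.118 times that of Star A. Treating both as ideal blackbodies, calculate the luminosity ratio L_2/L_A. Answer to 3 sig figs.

L ∝ R²T⁴, so L_2/L_A = (R_2/R_A)²(T_2/T_A)⁴ = (0.118)² × (6658/1.994×10⁴)⁴ = 0.013924 × 0.0124301 = 1.73×10⁻⁴.

L_2/L_A ≈ 1.73×10⁻⁴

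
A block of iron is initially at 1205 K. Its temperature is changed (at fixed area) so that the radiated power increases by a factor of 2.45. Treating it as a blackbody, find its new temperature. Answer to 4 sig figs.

P ∝ T⁴, so T₂/T₁ = (P₂/P₁)^(1/4) = (2.45)^(1/4) = 1.25110.
T₂ = 1205 × 1.25110 = 1508 K.

T₂ ≈ 1508 K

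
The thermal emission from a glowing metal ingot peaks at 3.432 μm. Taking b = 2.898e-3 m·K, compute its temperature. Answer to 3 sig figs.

T ≈ 844 K

Wien's law gives T = b/λ_max = (2.898×10⁻³ m·K)/(3.432×10⁻⁶ m) = 844 K.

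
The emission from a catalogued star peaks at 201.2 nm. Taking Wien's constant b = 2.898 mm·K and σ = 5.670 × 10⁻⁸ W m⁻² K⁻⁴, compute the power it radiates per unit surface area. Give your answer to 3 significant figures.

Wien's law: T = b/λ_max = 2.898×10⁻³/2.012×10⁻⁷ = 14403.6 K.
Then I = σT⁴ = 5.670×10⁻⁸×(14403.6)⁴ = 2.44×10⁹ W/m².

I ≈ 2.44×10⁹ W/m²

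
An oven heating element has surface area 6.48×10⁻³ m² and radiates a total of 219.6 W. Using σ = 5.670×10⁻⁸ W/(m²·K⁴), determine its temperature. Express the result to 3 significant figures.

Area A = 6.48×10⁻³ m².
P = σAT⁴ ⇒ T = (P/(σA))^(1/4) = (219.6/(5.670×10⁻⁸×6.48×10⁻³))^(1/4) = 879 K.

T ≈ 879 K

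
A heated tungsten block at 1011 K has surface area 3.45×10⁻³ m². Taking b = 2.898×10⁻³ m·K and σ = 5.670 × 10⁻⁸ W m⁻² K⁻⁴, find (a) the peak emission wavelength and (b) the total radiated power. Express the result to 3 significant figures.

(a) λ_max = b/T = 2.898×10⁻³/1011 = 2.866×10⁻⁶ m = 2.87×10³ nm.
Area A = 3.45×10⁻³ m².
(b) P = σAT⁴ = 5.670×10⁻⁸×3.45×10⁻³×(1011)⁴ = 204 W.

λ_max ≈ 2.87×10³ nm; P ≈ 204 W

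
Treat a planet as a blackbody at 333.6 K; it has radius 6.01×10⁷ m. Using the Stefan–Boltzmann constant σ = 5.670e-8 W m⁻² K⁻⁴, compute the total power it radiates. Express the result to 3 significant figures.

P ≈ 3.19×10¹⁹ W

Surface area A = 4πR² = 4π(6.01×10⁷ m)² = 4.53899×10¹⁶ m².
P = σAT⁴ = 5.670×10⁻⁸ × 4.53899×10¹⁶ × (333.6)⁴ = 3.19×10¹⁹ W.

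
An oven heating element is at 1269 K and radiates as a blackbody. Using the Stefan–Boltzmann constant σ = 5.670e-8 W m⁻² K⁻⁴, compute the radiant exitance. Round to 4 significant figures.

Stefan–Boltzmann: I = σT⁴ = 5.670×10⁻⁸ × (1269)⁴ = 1.470×10⁵ W/m².

I ≈ 1.470×10⁵ W/m²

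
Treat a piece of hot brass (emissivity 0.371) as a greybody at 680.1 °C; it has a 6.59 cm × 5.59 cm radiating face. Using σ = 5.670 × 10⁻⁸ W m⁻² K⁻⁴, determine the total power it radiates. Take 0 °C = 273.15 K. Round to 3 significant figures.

P ≈ 64.0 W

T = 680.1 °C + 273.15 = 953.25 K.
Area A = 0.0659 × 0.0559 = 3.68381×10⁻³ m².
P = εσAT⁴ = 0.371 × 5.670×10⁻⁸ × 3.68381×10⁻³ × (953.25)⁴ = 64.0 W.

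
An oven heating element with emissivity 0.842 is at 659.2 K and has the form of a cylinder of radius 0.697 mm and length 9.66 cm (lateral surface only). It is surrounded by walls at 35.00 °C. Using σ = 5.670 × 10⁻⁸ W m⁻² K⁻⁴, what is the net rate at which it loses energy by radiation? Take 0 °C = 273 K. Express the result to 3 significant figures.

Surroundings: T = 35.00 °C + 273 = 308.00 K.
Lateral area A = 2πrL = 2π×6.97×10⁻⁴×0.0966 = 4.23048×10⁻⁴ m².
Net radiated power P_net = εσA(T⁴ − T₀⁴) = 0.842×5.670×10⁻⁸×4.23048×10⁻⁴×(659.2⁴ − 308.00⁴).
T⁴ − T₀⁴ = 1.88829×10¹¹ − 8.99918×10⁹ = 1.79830×10¹¹ K⁴, so P_net = 3.63 W.

Net loss ≈ 3.63 W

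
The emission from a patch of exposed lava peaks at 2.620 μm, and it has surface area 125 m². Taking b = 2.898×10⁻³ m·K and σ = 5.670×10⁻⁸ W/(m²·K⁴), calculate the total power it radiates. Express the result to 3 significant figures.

P ≈ 1.06×10⁷ W

Wien's law: T = b/λ_max = 2.898×10⁻³/2.620×10⁻⁶ = 1106.11 K.
Area A = 125 m².
Then P = σAT⁴ = 5.670×10⁻⁸×125×(1106.11)⁴ = 1.06×10⁷ W.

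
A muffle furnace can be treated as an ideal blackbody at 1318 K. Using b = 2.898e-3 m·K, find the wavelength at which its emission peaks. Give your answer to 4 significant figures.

Wien's displacement law: λ_max = b/T = (2.898×10⁻³ m·K)/(1318 K) = 2.1988×10⁻⁶ m.
That is 2.199 μm, in the infrared range.

λ_max ≈ 2.199 μm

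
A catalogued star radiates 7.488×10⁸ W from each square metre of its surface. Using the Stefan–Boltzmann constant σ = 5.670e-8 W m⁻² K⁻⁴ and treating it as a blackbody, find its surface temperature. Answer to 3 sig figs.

I = σT⁴, so T = (I/σ)^(1/4) = (7.488×10⁸/(5.670×10⁻⁸))^(1/4) = 1.07×10⁴ K.

T ≈ 1.07×10⁴ K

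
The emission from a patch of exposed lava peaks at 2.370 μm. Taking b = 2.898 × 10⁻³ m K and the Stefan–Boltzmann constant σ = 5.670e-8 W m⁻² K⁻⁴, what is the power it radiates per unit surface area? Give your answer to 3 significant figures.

Wien's law: T = b/λ_max = 2.898×10⁻³/2.370×10⁻⁶ = 1222.78 K.
Then I = σT⁴ = 5.670×10⁻⁸×(1222.78)⁴ = 1.27×10⁵ W/m².

I ≈ 1.27×10⁵ W/m²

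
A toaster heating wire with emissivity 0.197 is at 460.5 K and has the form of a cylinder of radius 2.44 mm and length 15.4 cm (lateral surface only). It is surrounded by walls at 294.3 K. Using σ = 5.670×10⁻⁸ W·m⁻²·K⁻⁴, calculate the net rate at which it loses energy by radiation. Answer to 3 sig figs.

Lateral area A = 2πrL = 2π×2.44×10⁻³×0.154 = 2.36097×10⁻³ m².
Net radiated power P_net = εσA(T⁴ − T₀⁴) = 0.197×5.670×10⁻⁸×2.36097×10⁻³×(460.5⁴ − 294.3⁴).
T⁴ − T₀⁴ = 4.49695×10¹⁰ − 7.50172×10⁹ = 3.74678×10¹⁰ K⁴, so P_net = 0.988 W.

Net loss ≈ 0.988 W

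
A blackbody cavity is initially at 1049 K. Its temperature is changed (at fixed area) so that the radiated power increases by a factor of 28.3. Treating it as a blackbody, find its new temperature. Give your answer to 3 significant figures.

T₂ ≈ 2.42×10³ K

P ∝ T⁴, so T₂/T₁ = (P₂/P₁)^(1/4) = (28.3)^(1/4) = 2.30646.
T₂ = 1049 × 2.30646 = 2.42×10³ K.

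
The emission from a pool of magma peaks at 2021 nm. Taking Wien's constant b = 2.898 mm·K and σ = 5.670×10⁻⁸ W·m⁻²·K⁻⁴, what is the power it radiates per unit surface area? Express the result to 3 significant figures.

Wien's law: T = b/λ_max = 2.898×10⁻³/2.021×10⁻⁶ = 1433.94 K.
Then I = σT⁴ = 5.670×10⁻⁸×(1433.94)⁴ = 2.40×10⁵ W/m².

I ≈ 2.40×10⁵ W/m²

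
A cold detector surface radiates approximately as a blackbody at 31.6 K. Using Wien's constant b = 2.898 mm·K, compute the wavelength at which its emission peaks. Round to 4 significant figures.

Wien's displacement law: λ_max = b/T = (2.898×10⁻³ m·K)/(31.6 K) = 9.1709×10⁻⁵ m.
That is 91.71 μm, in the infrared range.

λ_max ≈ 91.71 μm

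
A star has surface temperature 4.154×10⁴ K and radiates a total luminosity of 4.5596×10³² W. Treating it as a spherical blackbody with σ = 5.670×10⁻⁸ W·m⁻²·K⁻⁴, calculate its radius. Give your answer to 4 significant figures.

L = 4πR²σT⁴ ⇒ R = √(L/(4πσT⁴)).
σT⁴ = 1.68830×10¹¹ W/m², so R = √(4.5596×10³²/(4π×1.68830×10¹¹)) = 1.466×10¹⁰ m.

R ≈ 1.466×10¹⁰ m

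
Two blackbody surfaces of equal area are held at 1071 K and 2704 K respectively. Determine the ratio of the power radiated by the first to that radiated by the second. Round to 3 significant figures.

P₁/P₂ ≈ 0.0246

With equal areas, P₁/P₂ = (T₁/T₂)⁴ = (1071/2704)⁴ = 0.0246.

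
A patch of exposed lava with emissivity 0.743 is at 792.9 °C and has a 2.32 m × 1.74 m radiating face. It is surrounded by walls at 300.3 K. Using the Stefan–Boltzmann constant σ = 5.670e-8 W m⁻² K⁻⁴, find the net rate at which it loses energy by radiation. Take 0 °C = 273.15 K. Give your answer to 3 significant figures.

T = 792.9 °C + 273.15 = 1066.05 K.
Area A = 2.32 × 1.74 = 4.0368 m².
Net radiated power P_net = εσA(T⁴ − T₀⁴) = 0.743×5.670×10⁻⁸×4.0368×(1066.05⁴ − 300.3⁴).
T⁴ − T₀⁴ = 1.29155×10¹² − 8.13245×10⁹ = 1.28342×10¹² K⁴, so P_net = 2.18×10⁵ W.

Net loss ≈ 2.18×10⁵ W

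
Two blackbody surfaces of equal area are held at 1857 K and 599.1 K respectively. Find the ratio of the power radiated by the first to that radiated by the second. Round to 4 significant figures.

With equal areas, P₁/P₂ = (T₁/T₂)⁴ = (1857/599.1)⁴ = 92.31.

P₁/P₂ ≈ 92.31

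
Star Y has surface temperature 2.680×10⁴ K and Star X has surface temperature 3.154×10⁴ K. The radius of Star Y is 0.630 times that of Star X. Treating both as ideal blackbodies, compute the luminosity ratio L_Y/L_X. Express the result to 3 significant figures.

L_Y/L_X ≈ 0.207

L ∝ R²T⁴, so L_Y/L_X = (R_Y/R_X)²(T_Y/T_X)⁴ = (0.630)² × (2.680×10⁴/3.154×10⁴)⁴ = 0.3969 × 0.521306 = 0.207.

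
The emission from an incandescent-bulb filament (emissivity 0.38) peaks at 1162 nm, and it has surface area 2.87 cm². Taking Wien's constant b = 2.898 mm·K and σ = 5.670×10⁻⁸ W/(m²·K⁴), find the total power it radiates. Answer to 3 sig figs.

P ≈ 239 W

Wien's law: T = b/λ_max = 2.898×10⁻³/1.162×10⁻⁶ = 2493.98 K.
Area A = 2.87 cm² = 2.87×10⁻⁴ m².
Then P = εσAT⁴ = 0.38×5.670×10⁻⁸×2.87×10⁻⁴×(2493.98)⁴ = 239 W.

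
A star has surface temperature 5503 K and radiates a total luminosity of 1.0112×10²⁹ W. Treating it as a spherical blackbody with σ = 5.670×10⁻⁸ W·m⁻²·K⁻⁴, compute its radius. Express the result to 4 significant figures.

L = 4πR²σT⁴ ⇒ R = √(L/(4πσT⁴)).
σT⁴ = 5.19973×10⁷ W/m², so R = √(1.0112×10²⁹/(4π×5.19973×10⁷)) = 1.244×10¹⁰ m.

R ≈ 1.244×10¹⁰ m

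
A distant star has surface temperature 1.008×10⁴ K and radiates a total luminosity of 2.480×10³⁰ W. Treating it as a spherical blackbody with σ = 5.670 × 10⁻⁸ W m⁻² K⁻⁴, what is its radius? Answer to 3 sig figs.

R ≈ 1.84×10¹⁰ m

L = 4πR²σT⁴ ⇒ R = √(L/(4πσT⁴)).
σT⁴ = 5.85363×10⁸ W/m², so R = √(2.480×10³⁰/(4π×5.85363×10⁸)) = 1.84×10¹⁰ m.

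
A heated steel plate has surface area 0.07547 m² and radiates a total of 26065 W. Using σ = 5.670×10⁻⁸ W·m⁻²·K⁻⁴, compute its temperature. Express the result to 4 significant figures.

T ≈ 1571 K

Area A = 0.07547 m².
P = σAT⁴ ⇒ T = (P/(σA))^(1/4) = (26065/(5.670×10⁻⁸×0.07547))^(1/4) = 1571 K.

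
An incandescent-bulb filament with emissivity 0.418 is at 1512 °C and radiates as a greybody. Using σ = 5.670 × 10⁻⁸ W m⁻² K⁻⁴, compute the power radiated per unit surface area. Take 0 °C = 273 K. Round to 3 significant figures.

T = 1512 °C + 273 = 1785 K.
Stefan–Boltzmann: I = εσT⁴ = 0.418 × 5.670×10⁻⁸ × (1785)⁴ = 2.41×10⁵ W/m².

I ≈ 2.41×10⁵ W/m²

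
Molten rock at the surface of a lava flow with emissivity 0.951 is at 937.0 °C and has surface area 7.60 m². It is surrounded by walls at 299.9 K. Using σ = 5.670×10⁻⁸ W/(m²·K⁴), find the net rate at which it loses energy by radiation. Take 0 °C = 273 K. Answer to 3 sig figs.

Net loss ≈ 8.75×10⁵ W

T = 937.0 °C + 273 = 1210.0 K.
Area A = 7.60 m².
Net radiated power P_net = εσA(T⁴ − T₀⁴) = 0.951×5.670×10⁻⁸×7.60×(1210.0⁴ − 299.9⁴).
T⁴ − T₀⁴ = 2.14359×10¹² − 8.08921×10⁹ = 2.13550×10¹² K⁴, so P_net = 8.75×10⁵ W.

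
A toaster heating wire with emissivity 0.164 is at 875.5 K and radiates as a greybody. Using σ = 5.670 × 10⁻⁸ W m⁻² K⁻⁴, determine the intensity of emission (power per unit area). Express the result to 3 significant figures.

I ≈ 5.46×10³ W/m²

Stefan–Boltzmann: I = εσT⁴ = 0.164 × 5.670×10⁻⁸ × (875.5)⁴ = 5.46×10³ W/m².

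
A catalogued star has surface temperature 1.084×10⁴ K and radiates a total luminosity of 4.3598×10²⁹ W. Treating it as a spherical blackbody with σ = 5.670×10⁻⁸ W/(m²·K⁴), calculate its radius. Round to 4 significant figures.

L = 4πR²σT⁴ ⇒ R = √(L/(4πσT⁴)).
σT⁴ = 7.82889×10⁸ W/m², so R = √(4.3598×10²⁹/(4π×7.82889×10⁸)) = 6.657×10⁹ m.

R ≈ 6.657×10⁹ m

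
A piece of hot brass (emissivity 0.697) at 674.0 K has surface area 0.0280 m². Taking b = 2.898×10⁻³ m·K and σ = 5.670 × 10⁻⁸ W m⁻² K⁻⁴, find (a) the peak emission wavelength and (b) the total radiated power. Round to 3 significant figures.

(a) λ_max = b/T = 2.898×10⁻³/674.0 = 4.300×10⁻⁶ m = 4.30 μm.
Area A = 0.0280 m².
(b) P = εσAT⁴ = 0.697×5.670×10⁻⁸×0.0280×(674.0)⁴ = 228 W.

λ_max ≈ 4.30 μm; P ≈ 228 W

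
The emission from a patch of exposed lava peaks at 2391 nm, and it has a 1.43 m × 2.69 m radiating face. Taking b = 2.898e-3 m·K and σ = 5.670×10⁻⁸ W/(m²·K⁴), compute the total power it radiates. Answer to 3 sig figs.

P ≈ 4.71×10⁵ W

Wien's law: T = b/λ_max = 2.898×10⁻³/2.391×10⁻⁶ = 1212.05 K.
Area A = 1.43 × 2.69 = 3.8467 m².
Then P = σAT⁴ = 5.670×10⁻⁸×3.8467×(1212.05)⁴ = 4.71×10⁵ W.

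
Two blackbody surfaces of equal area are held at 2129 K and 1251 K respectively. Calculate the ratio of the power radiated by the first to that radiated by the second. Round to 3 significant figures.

With equal areas, P₁/P₂ = (T₁/T₂)⁴ = (2129/1251)⁴ = 8.39.

P₁/P₂ ≈ 8.39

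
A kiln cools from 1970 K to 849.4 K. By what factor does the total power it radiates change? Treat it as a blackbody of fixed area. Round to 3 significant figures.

P ∝ T⁴, so P₂/P₁ = (T₂/T₁)⁴ = (849.4/1970)⁴ = (0.431168)⁴ = 0.0346.

P₂/P₁ ≈ 0.0346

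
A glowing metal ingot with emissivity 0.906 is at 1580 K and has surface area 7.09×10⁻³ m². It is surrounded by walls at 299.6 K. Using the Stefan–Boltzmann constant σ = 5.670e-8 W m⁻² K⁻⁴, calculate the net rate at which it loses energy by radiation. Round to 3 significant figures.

Net loss ≈ 2.27×10³ W

Area A = 7.09×10⁻³ m².
Net radiated power P_net = εσA(T⁴ − T₀⁴) = 0.906×5.670×10⁻⁸×7.09×10⁻³×(1580⁴ − 299.6⁴).
T⁴ − T₀⁴ = 6.23201×10¹² − 8.05689×10⁹ = 6.22395×10¹² K⁴, so P_net = 2.27×10³ W.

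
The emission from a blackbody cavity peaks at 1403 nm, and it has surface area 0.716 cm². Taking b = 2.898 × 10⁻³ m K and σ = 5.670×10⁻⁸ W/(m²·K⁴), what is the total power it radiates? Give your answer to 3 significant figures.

P ≈ 73.9 W

Wien's law: T = b/λ_max = 2.898×10⁻³/1.403×10⁻⁶ = 2065.57 K.
Area A = 0.716 cm² = 7.16×10⁻⁵ m².
Then P = σAT⁴ = 5.670×10⁻⁸×7.16×10⁻⁵×(2065.57)⁴ = 73.9 W.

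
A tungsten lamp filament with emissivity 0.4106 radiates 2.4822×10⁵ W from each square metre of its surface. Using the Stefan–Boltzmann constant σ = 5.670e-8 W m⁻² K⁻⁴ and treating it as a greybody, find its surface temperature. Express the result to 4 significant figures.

T ≈ 1807 K

I = εσT⁴, so T = (I/εσ)^(1/4) = (2.4822×10⁵/(0.4106×5.670×10⁻⁸))^(1/4) = 1807 K.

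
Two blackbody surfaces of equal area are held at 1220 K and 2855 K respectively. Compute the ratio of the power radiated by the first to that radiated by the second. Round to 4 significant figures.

P₁/P₂ ≈ 0.03334

With equal areas, P₁/P₂ = (T₁/T₂)⁴ = (1220/2855)⁴ = 0.03334.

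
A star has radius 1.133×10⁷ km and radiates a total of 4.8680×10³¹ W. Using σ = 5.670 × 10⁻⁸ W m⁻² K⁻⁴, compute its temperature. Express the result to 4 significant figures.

T ≈ 2.701×10⁴ K

Surface area A = 4πR² = 4π(1.133×10¹⁰ m)² = 1.61313×10²¹ m².
P = σAT⁴ ⇒ T = (P/(σA))^(1/4) = (4.8680×10³¹/(5.670×10⁻⁸×1.61313×10²¹))^(1/4) = 2.701×10⁴ K.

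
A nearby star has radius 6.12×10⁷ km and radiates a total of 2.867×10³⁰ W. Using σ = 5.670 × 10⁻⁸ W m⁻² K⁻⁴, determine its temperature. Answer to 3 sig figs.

Surface area A = 4πR² = 4π(6.12×10¹⁰ m)² = 4.70666×10²² m².
P = σAT⁴ ⇒ T = (P/(σA))^(1/4) = (2.867×10³⁰/(5.670×10⁻⁸×4.70666×10²²))^(1/4) = 5.73×10³ K.

T ≈ 5.73×10³ K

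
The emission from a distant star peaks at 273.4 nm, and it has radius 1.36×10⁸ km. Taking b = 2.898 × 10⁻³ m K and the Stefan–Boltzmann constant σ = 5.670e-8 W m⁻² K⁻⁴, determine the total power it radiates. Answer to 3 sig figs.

P ≈ 1.66×10³² W

Wien's law: T = b/λ_max = 2.898×10⁻³/2.734×10⁻⁷ = 10599.9 K.
Surface area A = 4πR² = 4π(1.36×10¹¹ m)² = 2.32428×10²³ m².
Then P = σAT⁴ = 5.670×10⁻⁸×2.32428×10²³×(10599.9)⁴ = 1.66×10³² W.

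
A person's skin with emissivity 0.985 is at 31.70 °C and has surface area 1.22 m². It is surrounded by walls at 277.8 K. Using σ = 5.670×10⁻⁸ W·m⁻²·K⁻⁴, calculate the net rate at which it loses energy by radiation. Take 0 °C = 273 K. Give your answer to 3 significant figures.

T = 31.70 °C + 273 = 304.70 K.
Area A = 1.22 m².
Net radiated power P_net = εσA(T⁴ − T₀⁴) = 0.985×5.670×10⁻⁸×1.22×(304.70⁴ − 277.8⁴).
T⁴ − T₀⁴ = 8.61965×10⁹ − 5.95565×10⁹ = 2.66400×10⁹ K⁴, so P_net = 182 W.

Net loss ≈ 182 W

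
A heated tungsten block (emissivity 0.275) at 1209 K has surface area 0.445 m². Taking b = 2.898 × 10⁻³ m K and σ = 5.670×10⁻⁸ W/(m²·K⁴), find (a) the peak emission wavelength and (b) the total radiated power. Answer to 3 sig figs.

(a) λ_max = b/T = 2.898×10⁻³/1209 = 2.397×10⁻⁶ m = 2.40 μm.
Area A = 0.445 m².
(b) P = εσAT⁴ = 0.275×5.670×10⁻⁸×0.445×(1209)⁴ = 1.48×10⁴ W.

λ_max ≈ 2.40 μm; P ≈ 1.48×10⁴ W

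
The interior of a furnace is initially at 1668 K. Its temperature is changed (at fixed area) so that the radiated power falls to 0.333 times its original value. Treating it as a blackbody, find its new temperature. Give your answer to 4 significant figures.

P ∝ T⁴, so T₂/T₁ = (P₂/P₁)^(1/4) = (0.333)^(1/4) = 0.759646.
T₂ = 1668 × 0.759646 = 1267 K.

T₂ ≈ 1267 K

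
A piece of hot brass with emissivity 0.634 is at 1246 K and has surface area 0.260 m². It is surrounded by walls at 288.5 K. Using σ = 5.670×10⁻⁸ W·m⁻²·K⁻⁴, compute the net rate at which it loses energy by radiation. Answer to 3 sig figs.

Area A = 0.260 m².
Net radiated power P_net = εσA(T⁴ − T₀⁴) = 0.634×5.670×10⁻⁸×0.260×(1246⁴ − 288.5⁴).
T⁴ − T₀⁴ = 2.41031×10¹² − 6.92761×10⁹ = 2.40338×10¹² K⁴, so P_net = 2.25×10⁴ W.

Net loss ≈ 2.25×10⁴ W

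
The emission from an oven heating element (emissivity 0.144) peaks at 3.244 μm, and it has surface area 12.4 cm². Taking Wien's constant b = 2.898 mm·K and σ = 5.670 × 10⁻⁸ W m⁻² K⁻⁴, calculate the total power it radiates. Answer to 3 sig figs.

Wien's law: T = b/λ_max = 2.898×10⁻³/3.244×10⁻⁶ = 893.342 K.
Area A = 12.4 cm² = 1.24×10⁻³ m².
Then P = εσAT⁴ = 0.144×5.670×10⁻⁸×1.24×10⁻³×(893.342)⁴ = 6.45 W.

P ≈ 6.45 W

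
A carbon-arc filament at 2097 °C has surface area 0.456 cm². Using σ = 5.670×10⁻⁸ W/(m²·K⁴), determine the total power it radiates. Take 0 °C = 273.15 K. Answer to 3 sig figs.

T = 2097 °C + 273.15 = 2370.15 K.
Area A = 0.456 cm² = 4.56×10⁻⁵ m².
P = σAT⁴ = 5.670×10⁻⁸ × 4.56×10⁻⁵ × (2370.15)⁴ = 81.6 W.

P ≈ 81.6 W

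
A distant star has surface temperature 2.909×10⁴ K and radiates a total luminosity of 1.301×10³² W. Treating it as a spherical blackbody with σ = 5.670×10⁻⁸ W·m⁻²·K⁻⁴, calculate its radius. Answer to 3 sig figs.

L = 4πR²σT⁴ ⇒ R = √(L/(4πσT⁴)).
σT⁴ = 4.06030×10¹⁰ W/m², so R = √(1.301×10³²/(4π×4.06030×10¹⁰)) = 1.60×10¹⁰ m.

R ≈ 1.60×10¹⁰ m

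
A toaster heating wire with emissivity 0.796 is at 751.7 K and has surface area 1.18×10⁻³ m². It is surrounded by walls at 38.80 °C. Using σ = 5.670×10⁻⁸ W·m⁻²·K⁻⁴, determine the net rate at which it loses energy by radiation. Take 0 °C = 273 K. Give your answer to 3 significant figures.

Net loss ≈ 16.5 W

Surroundings: T = 38.80 °C + 273 = 311.80 K.
Area A = 1.18×10⁻³ m².
Net radiated power P_net = εσA(T⁴ − T₀⁴) = 0.796×5.670×10⁻⁸×1.18×10⁻³×(751.7⁴ − 311.80⁴).
T⁴ − T₀⁴ = 3.19285×10¹¹ − 9.45158×10⁹ = 3.09833×10¹¹ K⁴, so P_net = 16.5 W.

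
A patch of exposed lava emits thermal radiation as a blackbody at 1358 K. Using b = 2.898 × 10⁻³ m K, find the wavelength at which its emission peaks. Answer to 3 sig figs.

Wien's displacement law: λ_max = b/T = (2.898×10⁻³ m·K)/(1358 K) = 2.134×10⁻⁶ m.
That is 2.13 μm, in the infrared range.

λ_max ≈ 2.13 μm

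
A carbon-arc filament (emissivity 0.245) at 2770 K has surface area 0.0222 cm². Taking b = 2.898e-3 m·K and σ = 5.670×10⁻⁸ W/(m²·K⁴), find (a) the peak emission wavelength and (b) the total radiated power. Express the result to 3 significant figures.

λ_max ≈ 1.05 μm; P ≈ 1.82 W

(a) λ_max = b/T = 2.898×10⁻³/2770 = 1.046×10⁻⁶ m = 1.05 μm.
Area A = 0.0222 cm² = 2.22×10⁻⁶ m².
(b) P = εσAT⁴ = 0.245×5.670×10⁻⁸×2.22×10⁻⁶×(2770)⁴ = 1.82 W.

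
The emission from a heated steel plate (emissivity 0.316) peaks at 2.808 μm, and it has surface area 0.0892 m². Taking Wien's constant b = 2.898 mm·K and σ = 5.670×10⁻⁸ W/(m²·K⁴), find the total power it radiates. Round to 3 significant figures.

Wien's law: T = b/λ_max = 2.898×10⁻³/2.808×10⁻⁶ = 1032.05 K.
Area A = 0.0892 m².
Then P = εσAT⁴ = 0.316×5.670×10⁻⁸×0.0892×(1032.05)⁴ = 1.81×10³ W.

P ≈ 1.81×10³ W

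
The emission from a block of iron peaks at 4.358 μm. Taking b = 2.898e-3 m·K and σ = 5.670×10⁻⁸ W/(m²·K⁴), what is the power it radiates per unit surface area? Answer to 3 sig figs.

I ≈ 1.11×10⁴ W/m²

Wien's law: T = b/λ_max = 2.898×10⁻³/4.358×10⁻⁶ = 664.984 K.
Then I = σT⁴ = 5.670×10⁻⁸×(664.984)⁴ = 1.11×10⁴ W/m².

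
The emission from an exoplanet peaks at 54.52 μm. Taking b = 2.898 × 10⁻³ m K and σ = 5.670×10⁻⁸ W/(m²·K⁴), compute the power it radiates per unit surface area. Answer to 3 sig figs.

I ≈ 0.453 W/m²

Wien's law: T = b/λ_max = 2.898×10⁻³/5.452×10⁻⁵ = 53.1548 K.
Then I = σT⁴ = 5.670×10⁻⁸×(53.1548)⁴ = 0.453 W/m².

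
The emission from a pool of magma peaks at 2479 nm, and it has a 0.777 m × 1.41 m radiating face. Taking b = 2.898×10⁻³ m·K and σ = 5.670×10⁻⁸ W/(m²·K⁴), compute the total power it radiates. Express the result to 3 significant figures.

Wien's law: T = b/λ_max = 2.898×10⁻³/2.479×10⁻⁶ = 1169.02 K.
Area A = 0.777 × 1.41 = 1.09557 m².
Then P = σAT⁴ = 5.670×10⁻⁸×1.09557×(1169.02)⁴ = 1.16×10⁵ W.

P ≈ 1.16×10⁵ W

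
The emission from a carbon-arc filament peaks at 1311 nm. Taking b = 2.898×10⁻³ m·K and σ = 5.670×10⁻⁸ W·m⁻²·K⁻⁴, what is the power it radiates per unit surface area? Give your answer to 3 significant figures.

I ≈ 1.35×10⁶ W/m²

Wien's law: T = b/λ_max = 2.898×10⁻³/1.311×10⁻⁶ = 2210.53 K.
Then I = σT⁴ = 5.670×10⁻⁸×(2210.53)⁴ = 1.35×10⁶ W/m².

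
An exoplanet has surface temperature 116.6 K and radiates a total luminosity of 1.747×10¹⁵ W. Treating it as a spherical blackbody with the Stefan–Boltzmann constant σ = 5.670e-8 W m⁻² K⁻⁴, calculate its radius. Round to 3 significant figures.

R ≈ 3.64×10⁶ m

L = 4πR²σT⁴ ⇒ R = √(L/(4πσT⁴)).
σT⁴ = 10.4804 W/m², so R = √(1.747×10¹⁵/(4π×10.4804)) = 3.64×10⁶ m.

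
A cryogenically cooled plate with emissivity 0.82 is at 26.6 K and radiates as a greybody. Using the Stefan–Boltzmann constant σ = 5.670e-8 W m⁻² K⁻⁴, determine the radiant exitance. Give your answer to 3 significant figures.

Stefan–Boltzmann: I = εσT⁴ = 0.82 × 5.670×10⁻⁸ × (26.6)⁴ = 0.0233 W/m².

I ≈ 0.0233 W/m²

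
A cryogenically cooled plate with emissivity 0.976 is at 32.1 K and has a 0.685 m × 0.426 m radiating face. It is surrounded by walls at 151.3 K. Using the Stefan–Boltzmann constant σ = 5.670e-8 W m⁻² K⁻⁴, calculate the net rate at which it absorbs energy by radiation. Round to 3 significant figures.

Area A = 0.685 × 0.426 = 0.29181 m².
Net radiated power P_net = εσA(T⁴ − T₀⁴) = 0.976×5.670×10⁻⁸×0.29181×(32.1⁴ − 151.3⁴).
T⁴ − T₀⁴ = 1.06174×10⁶ − 5.24029×10⁸ = -5.22967×10⁸ K⁴, so P_net = -8.45 W — negative, meaning a net gain of 8.45 W.

Net gain ≈ 8.45 W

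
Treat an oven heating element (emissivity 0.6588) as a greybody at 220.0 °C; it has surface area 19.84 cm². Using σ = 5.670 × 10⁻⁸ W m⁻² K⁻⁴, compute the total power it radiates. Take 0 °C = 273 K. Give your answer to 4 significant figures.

T = 220.0 °C + 273 = 493.0 K.
Area A = 19.84 cm² = 1.984×10⁻³ m².
P = εσAT⁴ = 0.6588 × 5.670×10⁻⁸ × 1.984×10⁻³ × (493.0)⁴ = 4.378 W.

P ≈ 4.378 W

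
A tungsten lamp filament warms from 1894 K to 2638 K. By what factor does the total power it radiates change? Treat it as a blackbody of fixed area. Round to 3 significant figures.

P ∝ T⁴, so P₂/P₁ = (T₂/T₁)⁴ = (2638/1894)⁴ = (1.39282)⁴ = 3.76.

P₂/P₁ ≈ 3.76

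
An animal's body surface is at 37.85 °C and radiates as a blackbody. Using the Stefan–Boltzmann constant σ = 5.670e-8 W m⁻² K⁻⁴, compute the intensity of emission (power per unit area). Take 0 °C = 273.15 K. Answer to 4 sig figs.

T = 37.85 °C + 273.15 = 311.00 K.
Stefan–Boltzmann: I = σT⁴ = 5.670×10⁻⁸ × (311.00)⁴ = 530.4 W/m².

I ≈ 530.4 W/m²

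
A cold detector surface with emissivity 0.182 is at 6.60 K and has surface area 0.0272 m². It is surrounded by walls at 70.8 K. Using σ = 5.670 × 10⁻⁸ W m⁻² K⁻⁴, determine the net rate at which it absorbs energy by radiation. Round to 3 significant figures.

Net gain ≈ 7.05×10⁻³ W

Area A = 0.0272 m².
Net radiated power P_net = εσA(T⁴ − T₀⁴) = 0.182×5.670×10⁻⁸×0.0272×(6.60⁴ − 70.8⁴).
T⁴ − T₀⁴ = 1897.47 − 2.51266×10⁷ = -2.51247×10⁷ K⁴, so P_net = -7.05×10⁻³ W — negative, meaning a net gain of 7.05×10⁻³ W.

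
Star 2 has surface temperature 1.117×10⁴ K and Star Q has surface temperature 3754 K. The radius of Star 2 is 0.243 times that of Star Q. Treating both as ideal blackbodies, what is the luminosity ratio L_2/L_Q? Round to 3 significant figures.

L ∝ R²T⁴, so L_2/L_Q = (R_2/R_Q)²(T_2/T_Q)⁴ = (0.243)² × (1.117×10⁴/3754)⁴ = 0.059049 × 78.3855 = 4.63.

L_2/L_Q ≈ 4.63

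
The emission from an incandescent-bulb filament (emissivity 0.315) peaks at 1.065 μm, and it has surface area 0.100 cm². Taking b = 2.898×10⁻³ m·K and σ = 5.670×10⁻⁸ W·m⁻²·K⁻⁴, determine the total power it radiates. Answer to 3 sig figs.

Wien's law: T = b/λ_max = 2.898×10⁻³/1.065×10⁻⁶ = 2721.13 K.
Area A = 0.100 cm² = 1.00×10⁻⁵ m².
Then P = εσAT⁴ = 0.315×5.670×10⁻⁸×1.00×10⁻⁵×(2721.13)⁴ = 9.79 W.

P ≈ 9.79 W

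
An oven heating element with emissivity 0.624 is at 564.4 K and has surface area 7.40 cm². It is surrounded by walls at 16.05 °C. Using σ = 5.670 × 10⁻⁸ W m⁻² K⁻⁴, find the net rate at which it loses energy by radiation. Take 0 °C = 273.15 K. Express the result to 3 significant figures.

Surroundings: T = 16.05 °C + 273.15 = 289.20 K.
Area A = 7.40 cm² = 7.40×10⁻⁴ m².
Net radiated power P_net = εσA(T⁴ − T₀⁴) = 0.624×5.670×10⁻⁸×7.40×10⁻⁴×(564.4⁴ − 289.20⁴).
T⁴ − T₀⁴ = 1.01472×10¹¹ − 6.99509×10⁹ = 9.44769×10¹⁰ K⁴, so P_net = 2.47 W.

Net loss ≈ 2.47 W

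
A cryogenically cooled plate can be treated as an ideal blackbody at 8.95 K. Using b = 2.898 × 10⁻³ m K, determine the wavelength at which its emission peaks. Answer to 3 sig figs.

Wien's displacement law: λ_max = b/T = (2.898×10⁻³ m·K)/(8.95 K) = 3.238×10⁻⁴ m.
That is 3.24×10⁻⁴ m, in the infrared range.

λ_max ≈ 3.24×10⁻⁴ m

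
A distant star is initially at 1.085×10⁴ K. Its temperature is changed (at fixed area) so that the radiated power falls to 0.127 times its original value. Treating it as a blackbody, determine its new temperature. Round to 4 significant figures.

P ∝ T⁴, so T₂/T₁ = (P₂/P₁)^(1/4) = (0.127)^(1/4) = 0.596968.
T₂ = 1.085×10⁴ × 0.596968 = 6477 K.

T₂ ≈ 6477 K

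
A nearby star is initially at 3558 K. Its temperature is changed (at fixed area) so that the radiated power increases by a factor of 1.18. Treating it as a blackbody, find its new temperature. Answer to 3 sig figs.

P ∝ T⁴, so T₂/T₁ = (P₂/P₁)^(1/4) = (1.18)^(1/4) = 1.04225.
T₂ = 3558 × 1.04225 = 3.71×10³ K.

T₂ ≈ 3.71×10³ K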